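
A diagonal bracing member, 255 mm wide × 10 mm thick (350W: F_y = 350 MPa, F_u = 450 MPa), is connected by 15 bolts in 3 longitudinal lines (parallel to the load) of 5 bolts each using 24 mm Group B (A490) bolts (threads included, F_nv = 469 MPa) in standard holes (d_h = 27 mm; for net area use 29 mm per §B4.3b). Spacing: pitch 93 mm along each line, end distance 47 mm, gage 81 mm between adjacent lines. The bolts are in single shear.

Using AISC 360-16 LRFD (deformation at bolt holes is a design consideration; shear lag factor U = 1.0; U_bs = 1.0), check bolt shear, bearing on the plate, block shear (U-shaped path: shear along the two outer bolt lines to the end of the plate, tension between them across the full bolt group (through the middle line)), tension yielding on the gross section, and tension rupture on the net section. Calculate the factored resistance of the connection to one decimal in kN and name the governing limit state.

Bolt shear: A_b = π(24)²/4 = 452.39 mm². φR_n = 0.75 × 469 × 452.39 × 15 × 1 = 2386.9 kN.
Bearing (10 mm plate, F_u = 450 MPa): end bolts L_c = 47 − 27/2 = 33.5, R_n = min(1.2×33.5×10×450, 2.4×24×10×450) = 180.9 kN/bolt; interior L_c = 93 − 27 = 66, R_n = 259.2 kN/bolt. φR_n = 0.75 × (3×180.9 + 12×259.2) = 2739.8 kN.
Block shear: shear path 2×[47+4×93] = 2×419 mm, A_gv = 8380, A_nv = 2×(419 − 4.5×29)×10 = 5770 mm²; tension across gage: (162 − 2×29)×10 = 1040 mm². R_n = min(0.6×450×5770, 0.6×350×8380) + 1.0×450×1040 = min(1557.9, 1759.8) + 468 = 2025.9 kN. φR_n = 0.75 × 2025.9 = 1519.4 kN.
Tension yield (gross): A_g = 255×10 = 2550 mm². φR_n = 0.90 × 350 × 2550 = 803.3 kN.
Tension rupture (net): A_n = (255 − 3×29)×10 = 1680 mm² (U = 1.0, A_e = A_n). φR_n = 0.75 × 450 × 1680 = 567.0 kN.
Governing: min(2386.9, 2739.8, 1519.4, 803.3, 567.0) = 567.0 kN → net-section rupture.

567.0 kN (net-section rupture governs)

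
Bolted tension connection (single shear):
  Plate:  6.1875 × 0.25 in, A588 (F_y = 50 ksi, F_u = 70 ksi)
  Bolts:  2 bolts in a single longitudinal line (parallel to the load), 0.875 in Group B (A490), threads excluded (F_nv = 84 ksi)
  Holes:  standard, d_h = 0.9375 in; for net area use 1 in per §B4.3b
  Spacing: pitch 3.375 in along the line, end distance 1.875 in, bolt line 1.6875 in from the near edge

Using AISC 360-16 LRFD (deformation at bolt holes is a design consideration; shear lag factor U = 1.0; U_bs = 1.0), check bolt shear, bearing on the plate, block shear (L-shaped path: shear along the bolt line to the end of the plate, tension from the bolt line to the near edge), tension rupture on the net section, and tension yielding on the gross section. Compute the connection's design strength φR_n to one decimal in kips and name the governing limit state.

Bolt shear: A_b = π(0.875)²/4 = 0.60132 in². φR_n = 0.75 × 84 × 0.60132 × 2 × 1 = 75.8 kips.
Bearing (0.25 in plate, F_u = 70 ksi): end bolts L_c = 1.875 − 0.9375/2 = 1.40625, R_n = min(1.2×1.40625×0.25×70, 2.4×0.875×0.25×70) = 29.531 kips/bolt; interior L_c = 3.375 − 0.9375 = 2.4375, R_n = 36.75 kips/bolt. φR_n = 0.75 × (1×29.531 + 1×36.75) = 49.7 kips.
Block shear: shear path 1×[1.875+1×3.375] = 1×5.25 in, A_gv = 1.3125, A_nv = 1×(5.25 − 1.5×1)×0.25 = 0.9375 in²; tension to near edge: (1.6875 − 0.5×1)×0.25 = 0.29688 in². R_n = min(0.6×70×0.9375, 0.6×50×1.3125) + 1.0×70×0.29688 = min(39.375, 39.375) + 20.782 = 60.157 kips. φR_n = 0.75 × 60.157 = 45.1 kips.
Tension rupture (net): A_n = (6.1875 − 1×1)×0.25 = 1.2969 in² (U = 1.0, A_e = A_n). φR_n = 0.75 × 70 × 1.2969 = 68.1 kips.
Tension yield (gross): A_g = 6.1875×0.25 = 1.5469 in². φR_n = 0.90 × 50 × 1.5469 = 69.6 kips.
Governing: min(75.8, 49.7, 45.1, 68.1, 69.6) = 45.1 kips → block shear.

45.1 kips (block shear governs)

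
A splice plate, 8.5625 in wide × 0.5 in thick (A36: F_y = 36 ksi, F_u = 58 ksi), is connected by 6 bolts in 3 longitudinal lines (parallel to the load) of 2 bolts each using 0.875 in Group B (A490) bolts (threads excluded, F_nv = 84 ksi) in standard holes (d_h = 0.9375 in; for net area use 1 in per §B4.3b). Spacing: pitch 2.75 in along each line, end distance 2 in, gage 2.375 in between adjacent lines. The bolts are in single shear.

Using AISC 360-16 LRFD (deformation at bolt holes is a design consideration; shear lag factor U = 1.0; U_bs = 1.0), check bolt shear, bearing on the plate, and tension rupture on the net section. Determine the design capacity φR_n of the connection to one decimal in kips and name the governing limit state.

Bolt shear: A_b = π(0.875)²/4 = 0.60132 in². φR_n = 0.75 × 84 × 0.60132 × 6 × 1 = 227.3 kips.
Bearing (0.5 in plate, F_u = 58 ksi): end bolts L_c = 2 − 0.9375/2 = 1.53125, R_n = min(1.2×1.53125×0.5×58, 2.4×0.875×0.5×58) = 53.288 kips/bolt; interior L_c = 2.75 − 0.9375 = 1.8125, R_n = 60.9 kips/bolt. φR_n = 0.75 × (3×53.288 + 3×60.9) = 256.9 kips.
Tension rupture (net): A_n = (8.5625 − 3×1)×0.5 = 2.7813 in² (U = 1.0, A_e = A_n). φR_n = 0.75 × 58 × 2.7813 = 121.0 kips.
Governing: min(227.3, 256.9, 121.0) = 121.0 kips → net-section rupture.

121.0 kips (net-section rupture governs)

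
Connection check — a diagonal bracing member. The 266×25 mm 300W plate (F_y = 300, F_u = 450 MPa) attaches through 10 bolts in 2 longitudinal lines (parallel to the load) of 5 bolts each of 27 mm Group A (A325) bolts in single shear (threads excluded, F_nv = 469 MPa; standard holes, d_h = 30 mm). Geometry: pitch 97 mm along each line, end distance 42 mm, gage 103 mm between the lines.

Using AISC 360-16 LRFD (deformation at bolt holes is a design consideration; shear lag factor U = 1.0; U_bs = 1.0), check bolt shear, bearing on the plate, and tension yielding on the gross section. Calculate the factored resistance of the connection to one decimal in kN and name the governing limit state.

1795.5 kN (gross-section yield governs)

Bolt shear: A_b = π(27)²/4 = 572.56 mm². φR_n = 0.75 × 469 × 572.56 × 10 × 1 = 2014.0 kN.
Bearing (25 mm plate, F_u = 450 MPa): end bolts L_c = 42 − 30/2 = 27, R_n = min(1.2×27×25×450, 2.4×27×25×450) = 364.5 kN/bolt; interior L_c = 97 − 30 = 67, R_n = 729 kN/bolt. φR_n = 0.75 × (2×364.5 + 8×729) = 4920.8 kN.
Tension yield (gross): A_g = 266×25 = 6650 mm². φR_n = 0.90 × 300 × 6650 = 1795.5 kN.
Governing: min(2014.0, 4920.8, 1795.5) = 1795.5 kN → gross-section yield.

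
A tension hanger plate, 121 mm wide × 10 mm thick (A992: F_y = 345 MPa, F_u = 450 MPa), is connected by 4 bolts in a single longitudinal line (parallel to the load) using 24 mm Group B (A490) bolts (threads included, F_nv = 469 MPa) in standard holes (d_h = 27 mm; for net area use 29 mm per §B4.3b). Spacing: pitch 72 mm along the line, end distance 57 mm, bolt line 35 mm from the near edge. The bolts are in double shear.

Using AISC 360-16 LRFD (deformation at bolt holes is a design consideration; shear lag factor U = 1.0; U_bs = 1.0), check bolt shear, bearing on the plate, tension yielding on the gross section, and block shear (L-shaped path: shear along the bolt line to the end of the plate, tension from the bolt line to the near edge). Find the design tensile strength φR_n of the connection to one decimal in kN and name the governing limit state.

Bolt shear: A_b = π(24)²/4 = 452.39 mm². φR_n = 0.75 × 469 × 452.39 × 4 × 2 = 1273.0 kN.
Bearing (10 mm plate, F_u = 450 MPa): end bolts L_c = 57 − 27/2 = 43.5, R_n = min(1.2×43.5×10×450, 2.4×24×10×450) = 234.9 kN/bolt; interior L_c = 72 − 27 = 45, R_n = 243 kN/bolt. φR_n = 0.75 × (1×234.9 + 3×243) = 722.9 kN.
Tension yield (gross): A_g = 121×10 = 1210 mm². φR_n = 0.90 × 345 × 1210 = 375.7 kN.
Block shear: shear path 1×[57+3×72] = 1×273 mm, A_gv = 2730, A_nv = 1×(273 − 3.5×29)×10 = 1715 mm²; tension to near edge: (35 − 0.5×29)×10 = 205 mm². R_n = min(0.6×450×1715, 0.6×345×2730) + 1.0×450×205 = min(463.05, 565.11) + 92.25 = 555.3 kN. φR_n = 0.75 × 555.3 = 416.5 kN.
Governing: min(1273.0, 722.9, 375.7, 416.5) = 375.7 kN → gross-section yield.

375.7 kN (gross-section yield governs)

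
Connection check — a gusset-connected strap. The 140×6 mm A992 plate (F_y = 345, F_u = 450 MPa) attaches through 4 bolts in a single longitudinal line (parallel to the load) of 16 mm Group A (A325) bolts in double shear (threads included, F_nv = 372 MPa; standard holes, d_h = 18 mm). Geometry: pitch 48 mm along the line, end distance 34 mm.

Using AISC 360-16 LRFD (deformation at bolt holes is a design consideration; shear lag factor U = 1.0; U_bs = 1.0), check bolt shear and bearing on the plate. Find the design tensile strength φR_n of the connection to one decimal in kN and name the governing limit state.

Bolt shear: A_b = π(16)²/4 = 201.06 mm². φR_n = 0.75 × 372 × 201.06 × 4 × 2 = 448.8 kN.
Bearing (6 mm plate, F_u = 450 MPa): end bolts L_c = 34 − 18/2 = 25, R_n = min(1.2×25×6×450, 2.4×16×6×450) = 81 kN/bolt; interior L_c = 48 − 18 = 30, R_n = 97.2 kN/bolt. φR_n = 0.75 × (1×81 + 3×97.2) = 279.5 kN.
Governing: min(448.8, 279.5) = 279.5 kN → bearing.

279.5 kN (bearing governs)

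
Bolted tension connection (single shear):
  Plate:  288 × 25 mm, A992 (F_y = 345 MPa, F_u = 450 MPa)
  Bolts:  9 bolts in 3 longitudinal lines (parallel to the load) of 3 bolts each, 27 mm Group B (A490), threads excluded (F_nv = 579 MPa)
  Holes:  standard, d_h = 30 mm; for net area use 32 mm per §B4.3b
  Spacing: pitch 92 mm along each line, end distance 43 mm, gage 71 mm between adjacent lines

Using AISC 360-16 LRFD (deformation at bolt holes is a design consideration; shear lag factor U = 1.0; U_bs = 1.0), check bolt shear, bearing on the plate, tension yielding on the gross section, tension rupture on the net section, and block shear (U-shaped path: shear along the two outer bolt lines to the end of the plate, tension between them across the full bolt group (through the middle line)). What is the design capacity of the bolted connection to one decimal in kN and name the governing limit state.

1620.0 kN (net-section rupture governs)

Bolt shear: A_b = π(27)²/4 = 572.56 mm². φR_n = 0.75 × 579 × 572.56 × 9 × 1 = 2237.7 kN.
Bearing (25 mm plate, F_u = 450 MPa): end bolts L_c = 43 − 30/2 = 28, R_n = min(1.2×28×25×450, 2.4×27×25×450) = 378 kN/bolt; interior L_c = 92 − 30 = 62, R_n = 729 kN/bolt. φR_n = 0.75 × (3×378 + 6×729) = 4131.0 kN.
Tension yield (gross): A_g = 288×25 = 7200 mm². φR_n = 0.90 × 345 × 7200 = 2235.6 kN.
Tension rupture (net): A_n = (288 − 3×32)×25 = 4800 mm² (U = 1.0, A_e = A_n). φR_n = 0.75 × 450 × 4800 = 1620.0 kN.
Block shear: shear path 2×[43+2×92] = 2×227 mm, A_gv = 11350, A_nv = 2×(227 − 2.5×32)×25 = 7350 mm²; tension across gage: (142 − 2×32)×25 = 1950 mm². R_n = min(0.6×450×7350, 0.6×345×11350) + 1.0×450×1950 = min(1984.5, 2349.5) + 877.5 = 2862 kN. φR_n = 0.75 × 2862 = 2146.5 kN.
Governing: min(2237.7, 4131.0, 2235.6, 1620.0, 2146.5) = 1620.0 kN → net-section rupture.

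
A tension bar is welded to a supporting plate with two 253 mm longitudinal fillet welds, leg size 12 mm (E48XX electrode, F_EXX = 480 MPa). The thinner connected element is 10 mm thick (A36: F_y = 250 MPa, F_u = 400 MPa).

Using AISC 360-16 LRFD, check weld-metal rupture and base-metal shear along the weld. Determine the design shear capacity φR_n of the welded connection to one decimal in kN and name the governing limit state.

759.0 kN (base-metal shear governs)

Weld metal: throat = 0.707×12 = 8.484 mm, L = 2×253 = 506 mm. φR_n = 0.75 × 0.6 × 480 × 8.484 × 506 = 927.3 kN.
Base metal shear (10 mm plate): yield φR_n = 1.0×0.6×250×10×506 = 759.0 kN; rupture φR_n = 0.75×0.6×400×10×506 = 910.8 kN; take 759.0 kN (yield).
Governing: min(927.3, 759.0) = 759.0 kN → base-metal shear.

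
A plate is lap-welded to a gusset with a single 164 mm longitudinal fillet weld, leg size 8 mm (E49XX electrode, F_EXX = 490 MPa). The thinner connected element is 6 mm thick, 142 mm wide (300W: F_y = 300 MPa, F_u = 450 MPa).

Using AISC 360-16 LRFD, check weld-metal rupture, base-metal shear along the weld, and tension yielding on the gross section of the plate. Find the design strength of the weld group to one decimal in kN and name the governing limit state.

Weld metal: throat = 0.707×8 = 5.656 mm, L = 164 mm. φR_n = 0.75 × 0.6 × 490 × 5.656 × 164 = 204.5 kN.
Base metal shear (6 mm plate): yield φR_n = 1.0×0.6×300×6×164 = 177.1 kN; rupture φR_n = 0.75×0.6×450×6×164 = 199.3 kN; take 177.1 kN (yield).
Tension yield (gross): A_g = 142×6 = 852 mm². φR_n = 0.90 × 300 × 852 = 230.0 kN.
Governing: min(204.5, 177.1, 230.0) = 177.1 kN → base-metal shear.

177.1 kN (base-metal shear governs)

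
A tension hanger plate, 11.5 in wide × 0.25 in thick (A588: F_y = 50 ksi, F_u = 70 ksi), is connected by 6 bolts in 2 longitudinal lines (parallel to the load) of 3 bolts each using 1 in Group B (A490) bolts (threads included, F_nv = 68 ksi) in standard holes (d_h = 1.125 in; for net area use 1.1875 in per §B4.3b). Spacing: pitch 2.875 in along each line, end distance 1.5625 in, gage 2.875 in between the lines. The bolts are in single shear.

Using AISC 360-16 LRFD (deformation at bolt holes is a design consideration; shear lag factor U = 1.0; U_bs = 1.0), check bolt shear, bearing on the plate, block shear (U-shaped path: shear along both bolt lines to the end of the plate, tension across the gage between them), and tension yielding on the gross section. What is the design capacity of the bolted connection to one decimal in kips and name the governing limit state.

Bolt shear: A_b = π(1)²/4 = 0.7854 in². φR_n = 0.75 × 68 × 0.7854 × 6 × 1 = 240.3 kips.
Bearing (0.25 in plate, F_u = 70 ksi): end bolts L_c = 1.5625 − 1.125/2 = 1, R_n = min(1.2×1×0.25×70, 2.4×1×0.25×70) = 21 kips/bolt; interior L_c = 2.875 − 1.125 = 1.75, R_n = 36.75 kips/bolt. φR_n = 0.75 × (2×21 + 4×36.75) = 141.8 kips.
Block shear: shear path 2×[1.5625+2×2.875] = 2×7.3125 in, A_gv = 3.6563, A_nv = 2×(7.3125 − 2.5×1.1875)×0.25 = 2.1719 in²; tension across gage: (2.875 − 1×1.1875)×0.25 = 0.42188 in². R_n = min(0.6×70×2.1719, 0.6×50×3.6563) + 1.0×70×0.42188 = min(91.22, 109.69) + 29.532 = 120.75 kips. φR_n = 0.75 × 120.75 = 90.6 kips.
Tension yield (gross): A_g = 11.5×0.25 = 2.875 in². φR_n = 0.90 × 50 × 2.875 = 129.4 kips.
Governing: min(240.3, 141.8, 90.6, 129.4) = 90.6 kips → block shear.

90.6 kips (block shear governs)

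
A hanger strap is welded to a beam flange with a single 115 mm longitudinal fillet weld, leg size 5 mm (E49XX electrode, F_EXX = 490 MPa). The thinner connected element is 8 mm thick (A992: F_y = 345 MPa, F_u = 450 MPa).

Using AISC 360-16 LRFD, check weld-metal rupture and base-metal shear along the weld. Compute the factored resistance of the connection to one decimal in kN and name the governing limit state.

89.6 kN (weld metal governs)

Weld metal: throat = 0.707×5 = 3.535 mm, L = 115 mm. φR_n = 0.75 × 0.6 × 490 × 3.535 × 115 = 89.6 kN.
Base metal shear (8 mm plate): yield φR_n = 1.0×0.6×345×8×115 = 190.4 kN; rupture φR_n = 0.75×0.6×450×8×115 = 186.3 kN; take 186.3 kN (rupture).
Governing: min(89.6, 186.3) = 89.6 kN → weld metal.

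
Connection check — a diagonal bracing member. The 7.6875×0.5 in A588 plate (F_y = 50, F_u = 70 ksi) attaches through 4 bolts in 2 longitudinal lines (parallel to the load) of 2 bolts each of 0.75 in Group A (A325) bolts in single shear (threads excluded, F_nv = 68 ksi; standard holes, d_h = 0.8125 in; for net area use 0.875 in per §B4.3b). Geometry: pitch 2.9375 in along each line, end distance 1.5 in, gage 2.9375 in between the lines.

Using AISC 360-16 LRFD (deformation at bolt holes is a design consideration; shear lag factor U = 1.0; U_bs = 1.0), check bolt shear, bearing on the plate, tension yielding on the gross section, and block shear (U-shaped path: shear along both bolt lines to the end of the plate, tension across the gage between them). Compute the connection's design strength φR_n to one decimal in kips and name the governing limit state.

Bolt shear: A_b = π(0.75)²/4 = 0.44179 in². φR_n = 0.75 × 68 × 0.44179 × 4 × 1 = 90.1 kips.
Bearing (0.5 in plate, F_u = 70 ksi): end bolts L_c = 1.5 − 0.8125/2 = 1.09375, R_n = min(1.2×1.09375×0.5×70, 2.4×0.75×0.5×70) = 45.938 kips/bolt; interior L_c = 2.9375 − 0.8125 = 2.125, R_n = 63 kips/bolt. φR_n = 0.75 × (2×45.938 + 2×63) = 163.4 kips.
Tension yield (gross): A_g = 7.6875×0.5 = 3.8438 in². φR_n = 0.90 × 50 × 3.8438 = 173.0 kips.
Block shear: shear path 2×[1.5+1×2.9375] = 2×4.4375 in, A_gv = 4.4375, A_nv = 2×(4.4375 − 1.5×0.875)×0.5 = 3.125 in²; tension across gage: (2.9375 − 1×0.875)×0.5 = 1.0313 in². R_n = min(0.6×70×3.125, 0.6×50×4.4375) + 1.0×70×1.0313 = min(131.25, 133.13) + 72.191 = 203.44 kips. φR_n = 0.75 × 203.44 = 152.6 kips.
Governing: min(90.1, 163.4, 173.0, 152.6) = 90.1 kips → bolt shear.

90.1 kips (bolt shear governs)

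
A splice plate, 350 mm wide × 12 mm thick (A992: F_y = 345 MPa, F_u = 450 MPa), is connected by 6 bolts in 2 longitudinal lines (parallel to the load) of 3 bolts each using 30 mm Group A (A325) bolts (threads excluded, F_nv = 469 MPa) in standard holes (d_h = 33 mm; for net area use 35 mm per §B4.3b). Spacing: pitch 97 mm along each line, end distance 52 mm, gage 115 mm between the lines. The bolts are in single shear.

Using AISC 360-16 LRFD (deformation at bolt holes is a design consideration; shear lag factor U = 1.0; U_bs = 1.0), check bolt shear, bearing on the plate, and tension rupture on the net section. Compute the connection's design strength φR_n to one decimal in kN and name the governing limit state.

1134.0 kN (net-section rupture governs)

Bolt shear: A_b = π(30)²/4 = 706.86 mm². φR_n = 0.75 × 469 × 706.86 × 6 × 1 = 1491.8 kN.
Bearing (12 mm plate, F_u = 450 MPa): end bolts L_c = 52 − 33/2 = 35.5, R_n = min(1.2×35.5×12×450, 2.4×30×12×450) = 230.04 kN/bolt; interior L_c = 97 − 33 = 64, R_n = 388.8 kN/bolt. φR_n = 0.75 × (2×230.04 + 4×388.8) = 1511.5 kN.
Tension rupture (net): A_n = (350 − 2×35)×12 = 3360 mm² (U = 1.0, A_e = A_n). φR_n = 0.75 × 450 × 3360 = 1134.0 kN.
Governing: min(1491.8, 1511.5, 1134.0) = 1134.0 kN → net-section rupture.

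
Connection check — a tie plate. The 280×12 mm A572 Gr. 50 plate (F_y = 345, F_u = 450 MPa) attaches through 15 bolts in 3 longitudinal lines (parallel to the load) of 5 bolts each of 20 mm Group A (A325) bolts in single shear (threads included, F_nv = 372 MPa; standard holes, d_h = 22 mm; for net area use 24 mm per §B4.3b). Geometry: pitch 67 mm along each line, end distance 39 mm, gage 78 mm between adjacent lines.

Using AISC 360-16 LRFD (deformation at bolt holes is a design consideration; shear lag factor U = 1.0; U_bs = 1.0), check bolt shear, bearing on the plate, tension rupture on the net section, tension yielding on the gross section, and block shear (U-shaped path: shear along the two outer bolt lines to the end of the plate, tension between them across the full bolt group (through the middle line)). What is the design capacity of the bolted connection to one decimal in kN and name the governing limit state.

842.4 kN (net-section rupture governs)

Bolt shear: A_b = π(20)²/4 = 314.16 mm². φR_n = 0.75 × 372 × 314.16 × 15 × 1 = 1314.8 kN.
Bearing (12 mm plate, F_u = 450 MPa): end bolts L_c = 39 − 22/2 = 28, R_n = min(1.2×28×12×450, 2.4×20×12×450) = 181.44 kN/bolt; interior L_c = 67 − 22 = 45, R_n = 259.2 kN/bolt. φR_n = 0.75 × (3×181.44 + 12×259.2) = 2741.0 kN.
Tension rupture (net): A_n = (280 − 3×24)×12 = 2496 mm² (U = 1.0, A_e = A_n). φR_n = 0.75 × 450 × 2496 = 842.4 kN.
Tension yield (gross): A_g = 280×12 = 3360 mm². φR_n = 0.90 × 345 × 3360 = 1043.3 kN.
Block shear: shear path 2×[39+4×67] = 2×307 mm, A_gv = 7368, A_nv = 2×(307 − 4.5×24)×12 = 4776 mm²; tension across gage: (156 − 2×24)×12 = 1296 mm². R_n = min(0.6×450×4776, 0.6×345×7368) + 1.0×450×1296 = min(1289.5, 1525.2) + 583.2 = 1872.7 kN. φR_n = 0.75 × 1872.7 = 1404.5 kN.
Governing: min(1314.8, 2741.0, 842.4, 1043.3, 1404.5) = 842.4 kN → net-section rupture.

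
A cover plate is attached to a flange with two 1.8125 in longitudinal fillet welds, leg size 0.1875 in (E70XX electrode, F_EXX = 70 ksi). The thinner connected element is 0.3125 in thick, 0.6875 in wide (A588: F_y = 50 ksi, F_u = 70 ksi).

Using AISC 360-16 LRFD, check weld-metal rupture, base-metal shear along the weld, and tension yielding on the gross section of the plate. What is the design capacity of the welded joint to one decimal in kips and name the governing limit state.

Weld metal: throat = 0.707×0.1875 = 0.13256 in, L = 2×1.8125 = 3.625 in. φR_n = 0.75 × 0.6 × 70 × 0.13256 × 3.625 = 15.1 kips.
Base metal shear (0.3125 in plate): yield φR_n = 1.0×0.6×50×0.3125×3.625 = 34.0 kips; rupture φR_n = 0.75×0.6×70×0.3125×3.625 = 35.7 kips; take 34.0 kips (yield).
Tension yield (gross): A_g = 0.6875×0.3125 = 0.21484 in². φR_n = 0.90 × 50 × 0.21484 = 9.7 kips.
Governing: min(15.1, 34.0, 9.7) = 9.7 kips → gross-section yield.

9.7 kips (gross-section yield governs)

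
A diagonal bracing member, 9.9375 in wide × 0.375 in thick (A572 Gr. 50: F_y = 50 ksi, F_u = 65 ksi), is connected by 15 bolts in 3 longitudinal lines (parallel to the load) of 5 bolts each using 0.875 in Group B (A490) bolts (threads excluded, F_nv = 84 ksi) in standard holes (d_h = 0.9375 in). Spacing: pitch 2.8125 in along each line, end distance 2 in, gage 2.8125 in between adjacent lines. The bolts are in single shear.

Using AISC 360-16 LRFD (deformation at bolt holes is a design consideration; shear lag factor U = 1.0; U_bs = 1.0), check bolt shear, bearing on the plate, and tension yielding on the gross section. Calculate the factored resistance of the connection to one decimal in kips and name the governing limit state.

Bolt shear: A_b = π(0.875)²/4 = 0.60132 in². φR_n = 0.75 × 84 × 0.60132 × 15 × 1 = 568.2 kips.
Bearing (0.375 in plate, F_u = 65 ksi): end bolts L_c = 2 − 0.9375/2 = 1.53125, R_n = min(1.2×1.53125×0.375×65, 2.4×0.875×0.375×65) = 44.789 kips/bolt; interior L_c = 2.8125 − 0.9375 = 1.875, R_n = 51.188 kips/bolt. φR_n = 0.75 × (3×44.789 + 12×51.188) = 561.5 kips.
Tension yield (gross): A_g = 9.9375×0.375 = 3.7266 in². φR_n = 0.90 × 50 × 3.7266 = 167.7 kips.
Governing: min(568.2, 561.5, 167.7) = 167.7 kips → gross-section yield.

167.7 kips (gross-section yield governs)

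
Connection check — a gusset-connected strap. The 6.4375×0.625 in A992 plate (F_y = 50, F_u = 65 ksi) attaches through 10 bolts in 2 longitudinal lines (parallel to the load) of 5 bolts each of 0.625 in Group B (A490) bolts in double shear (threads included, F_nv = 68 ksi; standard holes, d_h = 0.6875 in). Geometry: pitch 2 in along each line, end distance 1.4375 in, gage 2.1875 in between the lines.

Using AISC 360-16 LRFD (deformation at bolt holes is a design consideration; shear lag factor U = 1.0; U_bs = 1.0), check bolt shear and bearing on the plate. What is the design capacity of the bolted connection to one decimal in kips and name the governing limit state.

Bolt shear: A_b = π(0.625)²/4 = 0.3068 in². φR_n = 0.75 × 68 × 0.3068 × 10 × 2 = 312.9 kips.
Bearing (0.625 in plate, F_u = 65 ksi): end bolts L_c = 1.4375 − 0.6875/2 = 1.09375, R_n = min(1.2×1.09375×0.625×65, 2.4×0.625×0.625×65) = 53.32 kips/bolt; interior L_c = 2 − 0.6875 = 1.3125, R_n = 60.938 kips/bolt. φR_n = 0.75 × (2×53.32 + 8×60.938) = 445.6 kips.
Governing: min(312.9, 445.6) = 312.9 kips → bolt shear.

312.9 kips (bolt shear governs)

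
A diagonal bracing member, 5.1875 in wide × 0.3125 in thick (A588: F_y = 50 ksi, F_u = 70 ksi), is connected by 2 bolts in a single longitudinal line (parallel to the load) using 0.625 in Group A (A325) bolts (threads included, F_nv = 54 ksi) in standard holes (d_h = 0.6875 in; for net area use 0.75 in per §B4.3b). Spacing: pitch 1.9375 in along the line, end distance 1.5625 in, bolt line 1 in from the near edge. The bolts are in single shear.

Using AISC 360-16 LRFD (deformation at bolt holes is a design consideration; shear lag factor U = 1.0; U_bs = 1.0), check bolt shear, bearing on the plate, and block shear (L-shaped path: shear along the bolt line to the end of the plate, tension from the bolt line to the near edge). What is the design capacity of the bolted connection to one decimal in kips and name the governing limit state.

24.9 kips (bolt shear governs)

Bolt shear: A_b = π(0.625)²/4 = 0.3068 in². φR_n = 0.75 × 54 × 0.3068 × 2 × 1 = 24.9 kips.
Bearing (0.3125 in plate, F_u = 70 ksi): end bolts L_c = 1.5625 − 0.6875/2 = 1.21875, R_n = min(1.2×1.21875×0.3125×70, 2.4×0.625×0.3125×70) = 31.992 kips/bolt; interior L_c = 1.9375 − 0.6875 = 1.25, R_n = 32.813 kips/bolt. φR_n = 0.75 × (1×31.992 + 1×32.813) = 48.6 kips.
Block shear: shear path 1×[1.5625+1×1.9375] = 1×3.5 in, A_gv = 1.0938, A_nv = 1×(3.5 − 1.5×0.75)×0.3125 = 0.74219 in²; tension to near edge: (1 − 0.5×0.75)×0.3125 = 0.19531 in². R_n = min(0.6×70×0.74219, 0.6×50×1.0938) + 1.0×70×0.19531 = min(31.172, 32.814) + 13.672 = 44.844 kips. φR_n = 0.75 × 44.844 = 33.6 kips.
Governing: min(24.9, 48.6, 33.6) = 24.9 kips → bolt shear.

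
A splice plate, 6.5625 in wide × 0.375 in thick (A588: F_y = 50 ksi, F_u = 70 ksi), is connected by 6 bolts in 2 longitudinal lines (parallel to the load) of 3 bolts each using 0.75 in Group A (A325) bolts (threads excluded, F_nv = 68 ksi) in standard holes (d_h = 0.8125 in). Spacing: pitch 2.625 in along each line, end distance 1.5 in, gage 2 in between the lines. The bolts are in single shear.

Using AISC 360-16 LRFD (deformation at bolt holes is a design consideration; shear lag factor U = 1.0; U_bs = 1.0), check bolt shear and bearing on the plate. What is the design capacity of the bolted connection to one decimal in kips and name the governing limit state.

Bolt shear: A_b = π(0.75)²/4 = 0.44179 in². φR_n = 0.75 × 68 × 0.44179 × 6 × 1 = 135.2 kips.
Bearing (0.375 in plate, F_u = 70 ksi): end bolts L_c = 1.5 − 0.8125/2 = 1.09375, R_n = min(1.2×1.09375×0.375×70, 2.4×0.75×0.375×70) = 34.453 kips/bolt; interior L_c = 2.625 − 0.8125 = 1.8125, R_n = 47.25 kips/bolt. φR_n = 0.75 × (2×34.453 + 4×47.25) = 193.4 kips.
Governing: min(135.2, 193.4) = 135.2 kips → bolt shear.

135.2 kips (bolt shear governs)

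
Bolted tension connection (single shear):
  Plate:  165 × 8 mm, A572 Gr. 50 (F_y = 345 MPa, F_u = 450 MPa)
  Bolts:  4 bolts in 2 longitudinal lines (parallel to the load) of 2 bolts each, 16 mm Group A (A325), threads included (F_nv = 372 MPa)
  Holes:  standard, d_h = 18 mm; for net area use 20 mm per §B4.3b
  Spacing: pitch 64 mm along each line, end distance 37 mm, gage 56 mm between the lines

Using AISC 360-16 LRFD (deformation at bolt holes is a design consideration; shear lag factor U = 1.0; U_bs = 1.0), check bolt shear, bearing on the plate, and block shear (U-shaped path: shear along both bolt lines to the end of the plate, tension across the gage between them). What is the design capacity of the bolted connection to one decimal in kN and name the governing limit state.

Bolt shear: A_b = π(16)²/4 = 201.06 mm². φR_n = 0.75 × 372 × 201.06 × 4 × 1 = 224.4 kN.
Bearing (8 mm plate, F_u = 450 MPa): end bolts L_c = 37 − 18/2 = 28, R_n = min(1.2×28×8×450, 2.4×16×8×450) = 120.96 kN/bolt; interior L_c = 64 − 18 = 46, R_n = 138.24 kN/bolt. φR_n = 0.75 × (2×120.96 + 2×138.24) = 388.8 kN.
Block shear: shear path 2×[37+1×64] = 2×101 mm, A_gv = 1616, A_nv = 2×(101 − 1.5×20)×8 = 1136 mm²; tension across gage: (56 − 1×20)×8 = 288 mm². R_n = min(0.6×450×1136, 0.6×345×1616) + 1.0×450×288 = min(306.72, 334.51) + 129.6 = 436.32 kN. φR_n = 0.75 × 436.32 = 327.2 kN.
Governing: min(224.4, 388.8, 327.2) = 224.4 kN → bolt shear.

224.4 kN (bolt shear governs)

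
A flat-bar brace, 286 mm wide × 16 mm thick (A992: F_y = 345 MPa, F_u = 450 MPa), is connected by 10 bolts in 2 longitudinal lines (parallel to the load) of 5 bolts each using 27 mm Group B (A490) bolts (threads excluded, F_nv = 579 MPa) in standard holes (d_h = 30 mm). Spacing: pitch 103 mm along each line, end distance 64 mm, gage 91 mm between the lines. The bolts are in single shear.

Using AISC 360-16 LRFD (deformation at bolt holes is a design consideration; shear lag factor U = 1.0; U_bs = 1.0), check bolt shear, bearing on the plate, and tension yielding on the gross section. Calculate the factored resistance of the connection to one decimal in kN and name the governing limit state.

Bolt shear: A_b = π(27)²/4 = 572.56 mm². φR_n = 0.75 × 579 × 572.56 × 10 × 1 = 2486.3 kN.
Bearing (16 mm plate, F_u = 450 MPa): end bolts L_c = 64 − 30/2 = 49, R_n = min(1.2×49×16×450, 2.4×27×16×450) = 423.36 kN/bolt; interior L_c = 103 − 30 = 73, R_n = 466.56 kN/bolt. φR_n = 0.75 × (2×423.36 + 8×466.56) = 3434.4 kN.
Tension yield (gross): A_g = 286×16 = 4576 mm². φR_n = 0.90 × 345 × 4576 = 1420.8 kN.
Governing: min(2486.3, 3434.4, 1420.8) = 1420.8 kN → gross-section yield.

1420.8 kN (gross-section yield governs)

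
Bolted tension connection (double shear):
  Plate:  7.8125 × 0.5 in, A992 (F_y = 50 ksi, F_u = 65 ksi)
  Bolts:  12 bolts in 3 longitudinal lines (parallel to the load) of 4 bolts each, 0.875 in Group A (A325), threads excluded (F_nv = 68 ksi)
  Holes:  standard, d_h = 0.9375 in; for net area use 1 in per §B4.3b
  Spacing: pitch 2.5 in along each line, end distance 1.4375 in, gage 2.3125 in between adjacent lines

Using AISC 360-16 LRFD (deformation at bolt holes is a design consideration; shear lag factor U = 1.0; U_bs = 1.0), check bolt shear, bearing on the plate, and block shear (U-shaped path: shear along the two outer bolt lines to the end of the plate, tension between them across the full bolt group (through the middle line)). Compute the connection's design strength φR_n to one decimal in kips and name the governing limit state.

Bolt shear: A_b = π(0.875)²/4 = 0.60132 in². φR_n = 0.75 × 68 × 0.60132 × 12 × 2 = 736.0 kips.
Bearing (0.5 in plate, F_u = 65 ksi): end bolts L_c = 1.4375 − 0.9375/2 = 0.96875, R_n = min(1.2×0.96875×0.5×65, 2.4×0.875×0.5×65) = 37.781 kips/bolt; interior L_c = 2.5 − 0.9375 = 1.5625, R_n = 60.938 kips/bolt. φR_n = 0.75 × (3×37.781 + 9×60.938) = 496.3 kips.
Block shear: shear path 2×[1.4375+3×2.5] = 2×8.9375 in, A_gv = 8.9375, A_nv = 2×(8.9375 − 3.5×1)×0.5 = 5.4375 in²; tension across gage: (4.625 − 2×1)×0.5 = 1.3125 in². R_n = min(0.6×65×5.4375, 0.6×50×8.9375) + 1.0×65×1.3125 = min(212.06, 268.13) + 85.313 = 297.37 kips. φR_n = 0.75 × 297.37 = 223.0 kips.
Governing: min(736.0, 496.3, 223.0) = 223.0 kips → block shear.

223.0 kips (block shear governs)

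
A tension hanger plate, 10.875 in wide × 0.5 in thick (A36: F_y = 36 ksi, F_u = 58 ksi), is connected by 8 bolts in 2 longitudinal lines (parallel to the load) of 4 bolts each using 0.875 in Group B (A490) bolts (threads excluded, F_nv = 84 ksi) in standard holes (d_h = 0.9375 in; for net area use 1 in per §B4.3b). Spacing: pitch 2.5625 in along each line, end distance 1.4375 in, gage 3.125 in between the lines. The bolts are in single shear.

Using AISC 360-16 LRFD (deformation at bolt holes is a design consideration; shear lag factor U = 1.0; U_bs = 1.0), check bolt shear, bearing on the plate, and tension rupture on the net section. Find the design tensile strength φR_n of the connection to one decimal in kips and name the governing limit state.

193.0 kips (net-section rupture governs)

Bolt shear: A_b = π(0.875)²/4 = 0.60132 in². φR_n = 0.75 × 84 × 0.60132 × 8 × 1 = 303.1 kips.
Bearing (0.5 in plate, F_u = 58 ksi): end bolts L_c = 1.4375 − 0.9375/2 = 0.96875, R_n = min(1.2×0.96875×0.5×58, 2.4×0.875×0.5×58) = 33.713 kips/bolt; interior L_c = 2.5625 − 0.9375 = 1.625, R_n = 56.55 kips/bolt. φR_n = 0.75 × (2×33.713 + 6×56.55) = 305.0 kips.
Tension rupture (net): A_n = (10.875 − 2×1)×0.5 = 4.4375 in² (U = 1.0, A_e = A_n). φR_n = 0.75 × 58 × 4.4375 = 193.0 kips.
Governing: min(303.1, 305.0, 193.0) = 193.0 kips → net-section rupture.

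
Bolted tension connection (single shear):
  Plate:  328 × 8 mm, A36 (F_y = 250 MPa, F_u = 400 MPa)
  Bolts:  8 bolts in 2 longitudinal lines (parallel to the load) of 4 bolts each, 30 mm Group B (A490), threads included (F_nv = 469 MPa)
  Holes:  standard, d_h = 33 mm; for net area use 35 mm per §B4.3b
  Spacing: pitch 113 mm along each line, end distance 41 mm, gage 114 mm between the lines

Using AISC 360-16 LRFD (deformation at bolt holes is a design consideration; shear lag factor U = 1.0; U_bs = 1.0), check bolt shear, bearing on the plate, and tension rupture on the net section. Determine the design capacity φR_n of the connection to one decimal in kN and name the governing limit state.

Bolt shear: A_b = π(30)²/4 = 706.86 mm². φR_n = 0.75 × 469 × 706.86 × 8 × 1 = 1989.1 kN.
Bearing (8 mm plate, F_u = 400 MPa): end bolts L_c = 41 − 33/2 = 24.5, R_n = min(1.2×24.5×8×400, 2.4×30×8×400) = 94.08 kN/bolt; interior L_c = 113 − 33 = 80, R_n = 230.4 kN/bolt. φR_n = 0.75 × (2×94.08 + 6×230.4) = 1177.9 kN.
Tension rupture (net): A_n = (328 − 2×35)×8 = 2064 mm² (U = 1.0, A_e = A_n). φR_n = 0.75 × 400 × 2064 = 619.2 kN.
Governing: min(1989.1, 1177.9, 619.2) = 619.2 kN → net-section rupture.

619.2 kN (net-section rupture governs)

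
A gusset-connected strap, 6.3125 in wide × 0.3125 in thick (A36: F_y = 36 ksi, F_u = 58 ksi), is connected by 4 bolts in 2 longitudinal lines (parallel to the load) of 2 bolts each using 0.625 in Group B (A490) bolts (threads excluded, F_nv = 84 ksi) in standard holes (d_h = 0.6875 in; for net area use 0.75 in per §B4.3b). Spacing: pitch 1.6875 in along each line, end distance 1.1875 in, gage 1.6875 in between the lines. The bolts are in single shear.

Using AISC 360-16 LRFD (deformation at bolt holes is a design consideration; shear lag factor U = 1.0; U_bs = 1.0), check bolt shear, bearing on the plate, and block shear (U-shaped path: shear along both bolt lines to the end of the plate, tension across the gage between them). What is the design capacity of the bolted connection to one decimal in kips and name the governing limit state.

Bolt shear: A_b = π(0.625)²/4 = 0.3068 in². φR_n = 0.75 × 84 × 0.3068 × 4 × 1 = 77.3 kips.
Bearing (0.3125 in plate, F_u = 58 ksi): end bolts L_c = 1.1875 − 0.6875/2 = 0.84375, R_n = min(1.2×0.84375×0.3125×58, 2.4×0.625×0.3125×58) = 18.352 kips/bolt; interior L_c = 1.6875 − 0.6875 = 1, R_n = 21.75 kips/bolt. φR_n = 0.75 × (2×18.352 + 2×21.75) = 60.2 kips.
Block shear: shear path 2×[1.1875+1×1.6875] = 2×2.875 in, A_gv = 1.7969, A_nv = 2×(2.875 − 1.5×0.75)×0.3125 = 1.0938 in²; tension across gage: (1.6875 − 1×0.75)×0.3125 = 0.29297 in². R_n = min(0.6×58×1.0938, 0.6×36×1.7969) + 1.0×58×0.29297 = min(38.064, 38.813) + 16.992 = 55.056 kips. φR_n = 0.75 × 55.056 = 41.3 kips.
Governing: min(77.3, 60.2, 41.3) = 41.3 kips → block shear.

41.3 kips (block shear governs)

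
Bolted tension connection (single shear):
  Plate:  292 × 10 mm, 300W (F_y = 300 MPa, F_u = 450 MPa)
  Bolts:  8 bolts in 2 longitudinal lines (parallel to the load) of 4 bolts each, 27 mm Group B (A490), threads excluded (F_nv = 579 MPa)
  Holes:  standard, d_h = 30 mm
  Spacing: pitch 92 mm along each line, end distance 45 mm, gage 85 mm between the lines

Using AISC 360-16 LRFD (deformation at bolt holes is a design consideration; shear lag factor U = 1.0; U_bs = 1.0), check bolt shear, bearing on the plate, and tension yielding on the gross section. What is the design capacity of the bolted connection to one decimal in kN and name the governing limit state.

Bolt shear: A_b = π(27)²/4 = 572.56 mm². φR_n = 0.75 × 579 × 572.56 × 8 × 1 = 1989.1 kN.
Bearing (10 mm plate, F_u = 450 MPa): end bolts L_c = 45 − 30/2 = 30, R_n = min(1.2×30×10×450, 2.4×27×10×450) = 162 kN/bolt; interior L_c = 92 − 30 = 62, R_n = 291.6 kN/bolt. φR_n = 0.75 × (2×162 + 6×291.6) = 1555.2 kN.
Tension yield (gross): A_g = 292×10 = 2920 mm². φR_n = 0.90 × 300 × 2920 = 788.4 kN.
Governing: min(1989.1, 1555.2, 788.4) = 788.4 kN → gross-section yield.

788.4 kN (gross-section yield governs)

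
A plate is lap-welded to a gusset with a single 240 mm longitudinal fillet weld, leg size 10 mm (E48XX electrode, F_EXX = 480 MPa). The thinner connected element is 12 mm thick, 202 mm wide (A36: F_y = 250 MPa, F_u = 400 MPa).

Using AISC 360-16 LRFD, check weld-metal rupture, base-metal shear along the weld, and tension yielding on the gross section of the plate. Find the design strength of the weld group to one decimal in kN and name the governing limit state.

Weld metal: throat = 0.707×10 = 7.07 mm, L = 240 mm. φR_n = 0.75 × 0.6 × 480 × 7.07 × 240 = 366.5 kN.
Base metal shear (12 mm plate): yield φR_n = 1.0×0.6×250×12×240 = 432.0 kN; rupture φR_n = 0.75×0.6×400×12×240 = 518.4 kN; take 432.0 kN (yield).
Tension yield (gross): A_g = 202×12 = 2424 mm². φR_n = 0.90 × 250 × 2424 = 545.4 kN.
Governing: min(366.5, 432.0, 545.4) = 366.5 kN → weld metal.

366.5 kN (weld metal governs)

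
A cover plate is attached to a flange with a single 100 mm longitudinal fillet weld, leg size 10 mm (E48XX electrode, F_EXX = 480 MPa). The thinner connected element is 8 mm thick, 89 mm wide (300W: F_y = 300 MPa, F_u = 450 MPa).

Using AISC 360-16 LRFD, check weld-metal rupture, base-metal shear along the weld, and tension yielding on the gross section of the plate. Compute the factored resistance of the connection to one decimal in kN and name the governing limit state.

144.0 kN (base-metal shear governs)

Weld metal: throat = 0.707×10 = 7.07 mm, L = 100 mm. φR_n = 0.75 × 0.6 × 480 × 7.07 × 100 = 152.7 kN.
Base metal shear (8 mm plate): yield φR_n = 1.0×0.6×300×8×100 = 144.0 kN; rupture φR_n = 0.75×0.6×450×8×100 = 162.0 kN; take 144.0 kN (yield).
Tension yield (gross): A_g = 89×8 = 712 mm². φR_n = 0.90 × 300 × 712 = 192.2 kN.
Governing: min(152.7, 144.0, 192.2) = 144.0 kN → base-metal shear.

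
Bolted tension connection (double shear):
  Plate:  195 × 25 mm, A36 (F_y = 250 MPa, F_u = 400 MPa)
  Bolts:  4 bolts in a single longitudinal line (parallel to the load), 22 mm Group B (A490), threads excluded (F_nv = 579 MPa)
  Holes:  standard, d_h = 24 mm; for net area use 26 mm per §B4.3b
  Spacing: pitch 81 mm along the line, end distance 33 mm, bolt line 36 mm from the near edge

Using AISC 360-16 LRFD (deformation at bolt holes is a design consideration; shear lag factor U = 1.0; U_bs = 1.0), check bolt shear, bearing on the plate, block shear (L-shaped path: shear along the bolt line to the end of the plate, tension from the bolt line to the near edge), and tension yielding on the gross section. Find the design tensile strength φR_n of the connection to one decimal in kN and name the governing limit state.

948.8 kN (block shear governs)

Bolt shear: A_b = π(22)²/4 = 380.13 mm². φR_n = 0.75 × 579 × 380.13 × 4 × 2 = 1320.6 kN.
Bearing (25 mm plate, F_u = 400 MPa): end bolts L_c = 33 − 24/2 = 21, R_n = min(1.2×21×25×400, 2.4×22×25×400) = 252 kN/bolt; interior L_c = 81 − 24 = 57, R_n = 528 kN/bolt. φR_n = 0.75 × (1×252 + 3×528) = 1377.0 kN.
Block shear: shear path 1×[33+3×81] = 1×276 mm, A_gv = 6900, A_nv = 1×(276 − 3.5×26)×25 = 4625 mm²; tension to near edge: (36 − 0.5×26)×25 = 575 mm². R_n = min(0.6×400×4625, 0.6×250×6900) + 1.0×400×575 = min(1110, 1035) + 230 = 1265 kN. φR_n = 0.75 × 1265 = 948.8 kN.
Tension yield (gross): A_g = 195×25 = 4875 mm². φR_n = 0.90 × 250 × 4875 = 1096.9 kN.
Governing: min(1320.6, 1377.0, 948.8, 1096.9) = 948.8 kN → block shear.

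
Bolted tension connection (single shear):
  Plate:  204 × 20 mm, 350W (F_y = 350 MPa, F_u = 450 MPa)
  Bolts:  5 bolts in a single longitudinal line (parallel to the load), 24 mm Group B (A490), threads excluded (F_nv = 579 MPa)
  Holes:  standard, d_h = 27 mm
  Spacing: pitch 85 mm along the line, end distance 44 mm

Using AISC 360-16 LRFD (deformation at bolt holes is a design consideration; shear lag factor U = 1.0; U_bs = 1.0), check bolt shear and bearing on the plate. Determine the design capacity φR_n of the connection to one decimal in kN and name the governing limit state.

982.3 kN (bolt shear governs)

Bolt shear: A_b = π(24)²/4 = 452.39 mm². φR_n = 0.75 × 579 × 452.39 × 5 × 1 = 982.3 kN.
Bearing (20 mm plate, F_u = 450 MPa): end bolts L_c = 44 − 27/2 = 30.5, R_n = min(1.2×30.5×20×450, 2.4×24×20×450) = 329.4 kN/bolt; interior L_c = 85 − 27 = 58, R_n = 518.4 kN/bolt. φR_n = 0.75 × (1×329.4 + 4×518.4) = 1802.3 kN.
Governing: min(982.3, 1802.3) = 982.3 kN → bolt shear.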